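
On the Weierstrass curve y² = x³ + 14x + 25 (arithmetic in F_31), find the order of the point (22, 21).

2P: tangent at (22, 21): λ = (3·22² + 14)/(2·21) ≡ 9/11. 11⁻¹ ≡ 17 (mod 31) since 11·17 = 187 ≡ 1, so λ ≡ 9·17 ≡ 29.
  x = λ² - 22 - 22 = 841 - 44 ≡ 22; y = λ·(22 - 22) - 21 ≡ 10. → (22, 10)
3P: (22, 10) + (22, 21): same x and y₁ ≡ -y₂, so the sum is the point at infinity.
3P = the point at infinity, so the order is 3.

3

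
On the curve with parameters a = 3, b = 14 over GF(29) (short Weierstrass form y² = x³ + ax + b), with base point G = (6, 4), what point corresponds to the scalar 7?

(10, 0)

Repeated addition: build up to 7G.
2G: tangent at (6, 4): λ = (3·6² + 3)/(2·4) ≡ 24/8. 8⁻¹ ≡ 11 (mod 29), so λ ≡ 24·11 ≡ 3.
  x = λ² - 6 - 6 = 9 - 12 ≡ 26; y = λ·(6 - 26) - 4 ≡ 23. → (26, 23)
3G: (26, 23) + (6, 4). λ = (4 - 23)/(6 - 26) ≡ 10/9 mod 29. 9⁻¹ ≡ 13 (mod 29) since 9·13 = 117 ≡ 1, so λ ≡ 14.
  x = λ² - 26 - 6 = 196 - 32 ≡ 19; y = λ·(26 - 19) - 23 ≡ 17. → (19, 17)
4G: (19, 17) + (6, 4). λ = (4 - 17)/(6 - 19) ≡ 16/16 mod 29. 16⁻¹ ≡ 20 (mod 29), so λ ≡ 1.
  x = λ² - 19 - 6 = 1 - 25 ≡ 5; y = λ·(19 - 5) - 17 ≡ 26. → (5, 26)
5G: (5, 26) + (6, 4). λ = (4 - 26)/(6 - 5) ≡ 7/1 mod 29. 1⁻¹ ≡ 1 (mod 29) since 1·1 = 1 ≡ 1, so λ ≡ 7.
  x = λ² - 5 - 6 = 49 - 11 ≡ 9; y = λ·(5 - 9) - 26 ≡ 4. → (9, 4)
6G: (9, 4) + (6, 4). λ = (4 - 4)/(6 - 9) ≡ 0/26 mod 29. 26⁻¹ ≡ 19 (mod 29), so λ ≡ 0.
  x = λ² - 9 - 6 = 0 - 15 ≡ 14; y = λ·(9 - 14) - 4 ≡ 25. → (14, 25)
7G: (14, 25) + (6, 4). λ = (4 - 25)/(6 - 14) ≡ 8/21 mod 29. 21⁻¹ ≡ 18 (mod 29), so λ ≡ 28.
  x = λ² - 14 - 6 = 784 - 20 ≡ 10; y = λ·(14 - 10) - 25 ≡ 0. → (10, 0)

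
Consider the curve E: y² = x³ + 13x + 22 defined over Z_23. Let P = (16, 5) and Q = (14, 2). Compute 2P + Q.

(15, 21)

First 2P:
Repeated addition: build up to 2P.
2P: tangent at (16, 5): λ = (3·16² + 13)/(2·5) ≡ 22/10. 10⁻¹ ≡ 7 (mod 23), so λ ≡ 22·7 ≡ 16.
  x = λ² - 16 - 16 = 256 - 32 ≡ 17; y = λ·(16 - 17) - 5 ≡ 2. → (17, 2)
2P = (17, 2).
Finally 2P + Q:
(17, 2) + (14, 2). λ = (2 - 2)/(14 - 17) ≡ 0/20 mod 23. 20⁻¹ ≡ 15 (mod 23) since 20·15 = 300 ≡ 1, so λ ≡ 0.
  x = λ² - 17 - 14 = 0 - 31 ≡ 15; y = λ·(17 - 15) - 2 ≡ 21. → (15, 21)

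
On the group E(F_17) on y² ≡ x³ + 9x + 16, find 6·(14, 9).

Write G = (14, 9).
Double-and-add on 6 = (110)₂. Start with G = (14, 9) for the leading 1-bit.
double: tangent at (14, 9): λ = (3·14² + 9)/(2·9) ≡ 2/1. 1⁻¹ ≡ 1 (mod 17) since 1·1 = 1 ≡ 1, so λ ≡ 2·1 ≡ 2.
  x = λ² - 14 - 14 = 4 - 28 ≡ 10; y = λ·(14 - 10) - 9 ≡ 16. → (10, 16)
add G: (10, 16) + (14, 9). λ = (9 - 16)/(14 - 10) ≡ 10/4 mod 17. 4⁻¹ ≡ 13 (mod 17) since 4·13 = 52 ≡ 1, so λ ≡ 11.
  x = λ² - 10 - 14 = 121 - 24 ≡ 12; y = λ·(10 - 12) - 16 ≡ 13. → (12, 13)
double: tangent at (12, 13): λ = (3·12² + 9)/(2·13) ≡ 16/9. 9⁻¹ ≡ 2 (mod 17), so λ ≡ 16·2 ≡ 15.
  x = λ² - 12 - 12 = 225 - 24 ≡ 14; y = λ·(12 - 14) - 13 ≡ 8. → (14, 8)

(14, 8)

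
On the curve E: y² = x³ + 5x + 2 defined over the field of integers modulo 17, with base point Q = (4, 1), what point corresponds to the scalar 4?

(16, 9)

Repeated addition: build up to 4Q.
2Q: tangent at (4, 1): λ = (3·4² + 5)/(2·1) ≡ 2/2. 2⁻¹ ≡ 9 (mod 17), so λ ≡ 2·9 ≡ 1.
  x = λ² - 4 - 4 = 1 - 8 ≡ 10; y = λ·(4 - 10) - 1 ≡ 10. → (10, 10)
3Q: (10, 10) + (4, 1). λ = (1 - 10)/(4 - 10) ≡ 8/11 mod 17. 11⁻¹ ≡ 14 (mod 17) since 11·14 = 154 ≡ 1, so λ ≡ 10.
  x = λ² - 10 - 4 = 100 - 14 ≡ 1; y = λ·(10 - 1) - 10 ≡ 12. → (1, 12)
4Q: (1, 12) + (4, 1). λ = (1 - 12)/(4 - 1) ≡ 6/3 mod 17. 3⁻¹ ≡ 6 (mod 17) since 3·6 = 18 ≡ 1, so λ ≡ 2.
  x = λ² - 1 - 4 = 4 - 5 ≡ 16; y = λ·(1 - 16) - 12 ≡ 9. → (16, 9)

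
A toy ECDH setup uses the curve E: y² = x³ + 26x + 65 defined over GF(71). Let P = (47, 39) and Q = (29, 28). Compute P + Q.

(47, 39) + (29, 28). λ = (28 - 39)/(29 - 47) ≡ 60/53 mod 71. 53⁻¹ ≡ 67 (mod 71), so λ ≡ 44.
  x = λ² - 47 - 29 = 1936 - 76 ≡ 14; y = λ·(47 - 14) - 39 ≡ 64. → (14, 64)

(14, 64)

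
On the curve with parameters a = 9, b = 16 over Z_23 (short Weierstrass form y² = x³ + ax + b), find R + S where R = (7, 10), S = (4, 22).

(5, 5)

(7, 10) + (4, 22). λ = (22 - 10)/(4 - 7) ≡ 12/20 mod 23. 20⁻¹ ≡ 15 (mod 23), so λ ≡ 19.
  x = λ² - 7 - 4 = 361 - 11 ≡ 5; y = λ·(7 - 5) - 10 ≡ 5. → (5, 5)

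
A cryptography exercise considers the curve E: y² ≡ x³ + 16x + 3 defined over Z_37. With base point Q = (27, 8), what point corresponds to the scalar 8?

(19, 32)

Repeated addition: build up to 8Q.
2Q: tangent at (27, 8): λ = (3·27² + 16)/(2·8) ≡ 20/16. 16⁻¹ ≡ 7 (mod 37), so λ ≡ 20·7 ≡ 29.
  x = λ² - 27 - 27 = 841 - 54 ≡ 10; y = λ·(27 - 10) - 8 ≡ 4. → (10, 4)
3Q: (10, 4) + (27, 8). λ = (8 - 4)/(27 - 10) ≡ 4/17 mod 37. 17⁻¹ ≡ 24 (mod 37), so λ ≡ 22.
  x = λ² - 10 - 27 = 484 - 37 ≡ 3; y = λ·(10 - 3) - 4 ≡ 2. → (3, 2)
4Q: (3, 2) + (27, 8). λ = (8 - 2)/(27 - 3) ≡ 6/24 mod 37. 24⁻¹ ≡ 17 (mod 37) since 24·17 = 408 ≡ 1, so λ ≡ 28.
  x = λ² - 3 - 27 = 784 - 30 ≡ 14; y = λ·(3 - 14) - 2 ≡ 23. → (14, 23)
5Q: (14, 23) + (27, 8). λ = (8 - 23)/(27 - 14) ≡ 22/13 mod 37. 13⁻¹ ≡ 20 (mod 37), so λ ≡ 33.
  x = λ² - 14 - 27 = 1089 - 41 ≡ 12; y = λ·(14 - 12) - 23 ≡ 6. → (12, 6)
6Q: (12, 6) + (27, 8). λ = (8 - 6)/(27 - 12) ≡ 2/15 mod 37. 15⁻¹ ≡ 5 (mod 37), so λ ≡ 10.
  x = λ² - 12 - 27 = 100 - 39 ≡ 24; y = λ·(12 - 24) - 6 ≡ 22. → (24, 22)
7Q: (24, 22) + (27, 8). λ = (8 - 22)/(27 - 24) ≡ 23/3 mod 37. 3⁻¹ ≡ 25 (mod 37), so λ ≡ 20.
  x = λ² - 24 - 27 = 400 - 51 ≡ 16; y = λ·(24 - 16) - 22 ≡ 27. → (16, 27)
8Q: (16, 27) + (27, 8). λ = (8 - 27)/(27 - 16) ≡ 18/11 mod 37. 11⁻¹ ≡ 27 (mod 37), so λ ≡ 5.
  x = λ² - 16 - 27 = 25 - 43 ≡ 19; y = λ·(16 - 19) - 27 ≡ 32. → (19, 32)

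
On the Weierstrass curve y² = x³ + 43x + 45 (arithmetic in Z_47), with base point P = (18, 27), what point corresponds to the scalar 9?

(42, 9)

Repeated addition: build up to 9P.
2P: tangent at (18, 27): λ = (3·18² + 43)/(2·27) ≡ 28/7. 7⁻¹ ≡ 27 (mod 47), so λ ≡ 28·27 ≡ 4.
  x = λ² - 18 - 18 = 16 - 36 ≡ 27; y = λ·(18 - 27) - 27 ≡ 31. → (27, 31)
3P: (27, 31) + (18, 27). λ = (27 - 31)/(18 - 27) ≡ 43/38 mod 47. 38⁻¹ ≡ 26 (mod 47) since 38·26 = 988 ≡ 1, so λ ≡ 37.
  x = λ² - 27 - 18 = 1369 - 45 ≡ 8; y = λ·(27 - 8) - 31 ≡ 14. → (8, 14)
4P: (8, 14) + (18, 27). λ = (27 - 14)/(18 - 8) ≡ 13/10 mod 47. 10⁻¹ ≡ 33 (mod 47), so λ ≡ 6.
  x = λ² - 8 - 18 = 36 - 26 ≡ 10; y = λ·(8 - 10) - 14 ≡ 21. → (10, 21)
5P: (10, 21) + (18, 27). λ = (27 - 21)/(18 - 10) ≡ 6/8 mod 47. 8⁻¹ ≡ 6 (mod 47), so λ ≡ 36.
  x = λ² - 10 - 18 = 1296 - 28 ≡ 46; y = λ·(10 - 46) - 21 ≡ 46. → (46, 46)
6P: (46, 46) + (18, 27). λ = (27 - 46)/(18 - 46) ≡ 28/19 mod 47. 19⁻¹ ≡ 5 (mod 47), so λ ≡ 46.
  x = λ² - 46 - 18 = 2116 - 64 ≡ 31; y = λ·(46 - 31) - 46 ≡ 33. → (31, 33)
7P: (31, 33) + (18, 27). λ = (27 - 33)/(18 - 31) ≡ 41/34 mod 47. 34⁻¹ ≡ 18 (mod 47), so λ ≡ 33.
  x = λ² - 31 - 18 = 1089 - 49 ≡ 6; y = λ·(31 - 6) - 33 ≡ 40. → (6, 40)
8P: (6, 40) + (18, 27). λ = (27 - 40)/(18 - 6) ≡ 34/12 mod 47. 12⁻¹ ≡ 4 (mod 47), so λ ≡ 42.
  x = λ² - 6 - 18 = 1764 - 24 ≡ 1; y = λ·(6 - 1) - 40 ≡ 29. → (1, 29)
9P: (1, 29) + (18, 27). λ = (27 - 29)/(18 - 1) ≡ 45/17 mod 47. 17⁻¹ ≡ 36 (mod 47) since 17·36 = 612 ≡ 1, so λ ≡ 22.
  x = λ² - 1 - 18 = 484 - 19 ≡ 42; y = λ·(1 - 42) - 29 ≡ 9. → (42, 9)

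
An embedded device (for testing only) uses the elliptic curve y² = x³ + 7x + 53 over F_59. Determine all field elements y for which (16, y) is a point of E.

x³ + 7x + 53 = 4261 ≡ 13 (mod 59).
13 is a non-residue mod 59; no y exists.

none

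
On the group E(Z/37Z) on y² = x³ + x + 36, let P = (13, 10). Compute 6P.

Double-and-add on 6 = (110)₂. Start with P = (13, 10) for the leading 1-bit.
double: tangent at (13, 10): λ = (3·13² + 1)/(2·10) ≡ 27/20. 20⁻¹ ≡ 13 (mod 37), so λ ≡ 27·13 ≡ 18.
  x = λ² - 13 - 13 = 324 - 26 ≡ 2; y = λ·(13 - 2) - 10 ≡ 3. → (2, 3)
add P: (2, 3) + (13, 10). λ = (10 - 3)/(13 - 2) ≡ 7/11 mod 37. 11⁻¹ ≡ 27 (mod 37) since 11·27 = 297 ≡ 1, so λ ≡ 4.
  x = λ² - 2 - 13 = 16 - 15 ≡ 1; y = λ·(2 - 1) - 3 ≡ 1. → (1, 1)
double: tangent at (1, 1): λ = (3·1² + 1)/(2·1) ≡ 4/2. 2⁻¹ ≡ 19 (mod 37) since 2·19 = 38 ≡ 1, so λ ≡ 4·19 ≡ 2.
  x = λ² - 1 - 1 = 4 - 2 ≡ 2; y = λ·(1 - 2) - 1 ≡ 34. → (2, 34)

(2, 34)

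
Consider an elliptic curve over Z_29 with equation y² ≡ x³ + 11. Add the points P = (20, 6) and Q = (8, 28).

(20, 6) + (8, 28). λ = (28 - 6)/(8 - 20) ≡ 22/17 mod 29. 17⁻¹ ≡ 12 (mod 29) since 17·12 = 204 ≡ 1, so λ ≡ 3.
  x = λ² - 20 - 8 = 9 - 28 ≡ 10; y = λ·(20 - 10) - 6 ≡ 24. → (10, 24)

(10, 24)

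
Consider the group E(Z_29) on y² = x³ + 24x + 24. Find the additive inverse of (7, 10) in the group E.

-(7, 10) = (7, -10 mod 29) = (7, 19).

(7, 19)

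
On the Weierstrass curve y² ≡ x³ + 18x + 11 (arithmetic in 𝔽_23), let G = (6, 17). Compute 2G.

(12, 0)

tangent at (6, 17): λ = (3·6² + 18)/(2·17) ≡ 11/11. 11⁻¹ ≡ 21 (mod 23), so λ ≡ 11·21 ≡ 1.
  x = λ² - 6 - 6 = 1 - 12 ≡ 12; y = λ·(6 - 12) - 17 ≡ 0. → (12, 0)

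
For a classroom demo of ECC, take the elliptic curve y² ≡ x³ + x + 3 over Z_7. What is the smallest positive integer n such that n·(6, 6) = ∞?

2P: tangent at (6, 6): λ = (3·6² + 1)/(2·6) ≡ 4/5. 5⁻¹ ≡ 3 (mod 7) since 5·3 = 15 ≡ 1, so λ ≡ 4·3 ≡ 5.
  x = λ² - 6 - 6 = 25 - 12 ≡ 6; y = λ·(6 - 6) - 6 ≡ 1. → (6, 1)
3P: (6, 1) + (6, 6): same x and y₁ ≡ -y₂, so the sum is ∞.
3P = ∞, so the order is 3.

3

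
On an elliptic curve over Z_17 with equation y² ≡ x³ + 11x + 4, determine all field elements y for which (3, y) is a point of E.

x³ + 11x + 4 = 64 ≡ 13 (mod 17).
Square roots of 13 mod 17: 8 and 9 (since 8² = 64 ≡ 13).

8, 9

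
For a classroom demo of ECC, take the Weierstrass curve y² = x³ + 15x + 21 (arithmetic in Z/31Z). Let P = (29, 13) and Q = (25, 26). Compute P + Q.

(5, 2)

(29, 13) + (25, 26). λ = (26 - 13)/(25 - 29) ≡ 13/27 mod 31. 27⁻¹ ≡ 23 (mod 31), so λ ≡ 20.
  x = λ² - 29 - 25 = 400 - 54 ≡ 5; y = λ·(29 - 5) - 13 ≡ 2. → (5, 2)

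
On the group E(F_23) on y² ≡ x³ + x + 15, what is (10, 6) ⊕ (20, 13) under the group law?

(2, 18)

(10, 6) + (20, 13). λ = (13 - 6)/(20 - 10) ≡ 7/10 mod 23. 10⁻¹ ≡ 7 (mod 23) since 10·7 = 70 ≡ 1, so λ ≡ 3.
  x = λ² - 10 - 20 = 9 - 30 ≡ 2; y = λ·(10 - 2) - 6 ≡ 18. → (2, 18)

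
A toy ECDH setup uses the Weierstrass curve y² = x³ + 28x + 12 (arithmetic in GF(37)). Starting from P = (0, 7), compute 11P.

(17, 6)

Double-and-add on 11 = (1011)₂. Start with P = (0, 7) for the leading 1-bit.
double: tangent at (0, 7): λ = (3·0² + 28)/(2·7) ≡ 28/14. 14⁻¹ ≡ 8 (mod 37) since 14·8 = 112 ≡ 1, so λ ≡ 28·8 ≡ 2.
  x = λ² - 0 - 0 = 4 - 0 ≡ 4; y = λ·(0 - 4) - 7 ≡ 22. → (4, 22)
double: tangent at (4, 22): λ = (3·4² + 28)/(2·22) ≡ 2/7. 7⁻¹ ≡ 16 (mod 37) since 7·16 = 112 ≡ 1, so λ ≡ 2·16 ≡ 32.
  x = λ² - 4 - 4 = 1024 - 8 ≡ 17; y = λ·(4 - 17) - 22 ≡ 6. → (17, 6)
add P: (17, 6) + (0, 7). λ = (7 - 6)/(0 - 17) ≡ 1/20 mod 37. 20⁻¹ ≡ 13 (mod 37) since 20·13 = 260 ≡ 1, so λ ≡ 13.
  x = λ² - 17 - 0 = 169 - 17 ≡ 4; y = λ·(17 - 4) - 6 ≡ 15. → (4, 15)
double: tangent at (4, 15): λ = (3·4² + 28)/(2·15) ≡ 2/30. 30⁻¹ ≡ 21 (mod 37) since 30·21 = 630 ≡ 1, so λ ≡ 2·21 ≡ 5.
  x = λ² - 4 - 4 = 25 - 8 ≡ 17; y = λ·(4 - 17) - 15 ≡ 31. → (17, 31)
add P: (17, 31) + (0, 7). λ = (7 - 31)/(0 - 17) ≡ 13/20 mod 37. 20⁻¹ ≡ 13 (mod 37), so λ ≡ 21.
  x = λ² - 17 - 0 = 441 - 17 ≡ 17; y = λ·(17 - 17) - 31 ≡ 6. → (17, 6)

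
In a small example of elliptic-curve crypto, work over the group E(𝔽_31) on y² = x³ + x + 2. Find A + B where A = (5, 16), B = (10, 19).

(5, 16) + (10, 19). λ = (19 - 16)/(10 - 5) ≡ 3/5 mod 31. 5⁻¹ ≡ 25 (mod 31), so λ ≡ 13.
  x = λ² - 5 - 10 = 169 - 15 ≡ 30; y = λ·(5 - 30) - 16 ≡ 0. → (30, 0)

(30, 0)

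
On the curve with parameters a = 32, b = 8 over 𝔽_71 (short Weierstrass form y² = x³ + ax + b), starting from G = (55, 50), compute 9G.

(61, 45)

Double-and-add on 9 = (1001)₂. Start with G = (55, 50) for the leading 1-bit.
double: tangent at (55, 50): λ = (3·55² + 32)/(2·50) ≡ 19/29. 29⁻¹ ≡ 49 (mod 71) since 29·49 = 1421 ≡ 1, so λ ≡ 19·49 ≡ 8.
  x = λ² - 55 - 55 = 64 - 110 ≡ 25; y = λ·(55 - 25) - 50 ≡ 48. → (25, 48)
double: tangent at (25, 48): λ = (3·25² + 32)/(2·48) ≡ 61/25. 25⁻¹ ≡ 54 (mod 71) since 25·54 = 1350 ≡ 1, so λ ≡ 61·54 ≡ 28.
  x = λ² - 25 - 25 = 784 - 50 ≡ 24; y = λ·(25 - 24) - 48 ≡ 51. → (24, 51)
double: tangent at (24, 51): λ = (3·24² + 32)/(2·51) ≡ 56/31. 31⁻¹ ≡ 55 (mod 71), so λ ≡ 56·55 ≡ 27.
  x = λ² - 24 - 24 = 729 - 48 ≡ 42; y = λ·(24 - 42) - 51 ≡ 31. → (42, 31)
add G: (42, 31) + (55, 50). λ = (50 - 31)/(55 - 42) ≡ 19/13 mod 71. 13⁻¹ ≡ 11 (mod 71), so λ ≡ 67.
  x = λ² - 42 - 55 = 4489 - 97 ≡ 61; y = λ·(42 - 61) - 31 ≡ 45. → (61, 45)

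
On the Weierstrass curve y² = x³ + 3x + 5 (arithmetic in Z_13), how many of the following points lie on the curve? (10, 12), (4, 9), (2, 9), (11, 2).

2

(10, 12): 12² ≡ 1, rhs ≡ 8 → off.
(4, 9): 9² ≡ 3, rhs ≡ 3 → on.
(2, 9): 9² ≡ 3, rhs ≡ 6 → off.
(11, 2): 2² ≡ 4, rhs ≡ 4 → on.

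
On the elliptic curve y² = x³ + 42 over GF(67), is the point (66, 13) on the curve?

y² = 13² ≡ 35; x³ + 0x + 42 = 287538 ≡ 41 (mod 67). 35 ≠ 41.

no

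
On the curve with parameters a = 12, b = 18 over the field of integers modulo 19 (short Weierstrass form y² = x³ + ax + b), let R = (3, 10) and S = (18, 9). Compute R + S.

(3, 10) + (18, 9). λ = (9 - 10)/(18 - 3) ≡ 18/15 mod 19. 15⁻¹ ≡ 14 (mod 19), so λ ≡ 5.
  x = λ² - 3 - 18 = 25 - 21 ≡ 4; y = λ·(3 - 4) - 10 ≡ 4. → (4, 4)

(4, 4)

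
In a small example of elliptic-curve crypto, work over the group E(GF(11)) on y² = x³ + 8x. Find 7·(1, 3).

(1, 3)

Write G = (1, 3).
Repeated addition: build up to 7G.
2G: tangent at (1, 3): λ = (3·1² + 8)/(2·3) ≡ 0/6. 6⁻¹ ≡ 2 (mod 11), so λ ≡ 0·2 ≡ 0.
  x = λ² - 1 - 1 = 0 - 2 ≡ 9; y = λ·(1 - 9) - 3 ≡ 8. → (9, 8)
3G: (9, 8) + (1, 3). λ = (3 - 8)/(1 - 9) ≡ 6/3 mod 11. 3⁻¹ ≡ 4 (mod 11) since 3·4 = 12 ≡ 1, so λ ≡ 2.
  x = λ² - 9 - 1 = 4 - 10 ≡ 5; y = λ·(9 - 5) - 8 ≡ 0. → (5, 0)
4G: (5, 0) + (1, 3). λ = (3 - 0)/(1 - 5) ≡ 3/7 mod 11. 7⁻¹ ≡ 8 (mod 11), so λ ≡ 2.
  x = λ² - 5 - 1 = 4 - 6 ≡ 9; y = λ·(5 - 9) - 0 ≡ 3. → (9, 3)
5G: (9, 3) + (1, 3). λ = (3 - 3)/(1 - 9) ≡ 0/3 mod 11. 3⁻¹ ≡ 4 (mod 11) since 3·4 = 12 ≡ 1, so λ ≡ 0.
  x = λ² - 9 - 1 = 0 - 10 ≡ 1; y = λ·(9 - 1) - 3 ≡ 8. → (1, 8)
6G: (1, 8) + (1, 3): same x and y₁ ≡ -y₂, so the sum is the point at infinity.
7G: the point at infinity + (1, 3) = (1, 3) (identity).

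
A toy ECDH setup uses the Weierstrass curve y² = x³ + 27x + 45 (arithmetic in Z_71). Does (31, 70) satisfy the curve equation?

y² = 70² ≡ 1; x³ + 27x + 45 = 30673 ≡ 1 (mod 71). 1 = 1.

yes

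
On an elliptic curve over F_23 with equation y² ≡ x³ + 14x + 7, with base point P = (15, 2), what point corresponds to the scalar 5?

Double-and-add on 5 = (101)₂. Start with P = (15, 2) for the leading 1-bit.
double: tangent at (15, 2): λ = (3·15² + 14)/(2·2) ≡ 22/4. 4⁻¹ ≡ 6 (mod 23) since 4·6 = 24 ≡ 1, so λ ≡ 22·6 ≡ 17.
  x = λ² - 15 - 15 = 289 - 30 ≡ 6; y = λ·(15 - 6) - 2 ≡ 13. → (6, 13)
double: tangent at (6, 13): λ = (3·6² + 14)/(2·13) ≡ 7/3. 3⁻¹ ≡ 8 (mod 23), so λ ≡ 7·8 ≡ 10.
  x = λ² - 6 - 6 = 100 - 12 ≡ 19; y = λ·(6 - 19) - 13 ≡ 18. → (19, 18)
add P: (19, 18) + (15, 2). λ = (2 - 18)/(15 - 19) ≡ 7/19 mod 23. 19⁻¹ ≡ 17 (mod 23), so λ ≡ 4.
  x = λ² - 19 - 15 = 16 - 34 ≡ 5; y = λ·(19 - 5) - 18 ≡ 15. → (5, 15)

(5, 15)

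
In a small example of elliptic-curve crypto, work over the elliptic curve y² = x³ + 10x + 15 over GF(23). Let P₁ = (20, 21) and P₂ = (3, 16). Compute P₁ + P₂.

(20, 21) + (3, 16). λ = (16 - 21)/(3 - 20) ≡ 18/6 mod 23. 6⁻¹ ≡ 4 (mod 23), so λ ≡ 3.
  x = λ² - 20 - 3 = 9 - 23 ≡ 9; y = λ·(20 - 9) - 21 ≡ 12. → (9, 12)

(9, 12)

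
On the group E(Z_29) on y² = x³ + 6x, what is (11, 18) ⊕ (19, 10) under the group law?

(0, 0)

(11, 18) + (19, 10). λ = (10 - 18)/(19 - 11) ≡ 21/8 mod 29. 8⁻¹ ≡ 11 (mod 29), so λ ≡ 28.
  x = λ² - 11 - 19 = 784 - 30 ≡ 0; y = λ·(11 - 0) - 18 ≡ 0. → (0, 0)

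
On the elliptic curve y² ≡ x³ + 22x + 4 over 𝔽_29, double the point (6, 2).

(22, 0)

tangent at (6, 2): λ = (3·6² + 22)/(2·2) ≡ 14/4. 4⁻¹ ≡ 22 (mod 29), so λ ≡ 14·22 ≡ 18.
  x = λ² - 6 - 6 = 324 - 12 ≡ 22; y = λ·(6 - 22) - 2 ≡ 0. → (22, 0)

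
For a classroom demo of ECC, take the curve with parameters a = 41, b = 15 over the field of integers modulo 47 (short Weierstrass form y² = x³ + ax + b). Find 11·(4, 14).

Write Q = (4, 14).
Repeated addition: build up to 11Q.
2Q: tangent at (4, 14): λ = (3·4² + 41)/(2·14) ≡ 42/28. 28⁻¹ ≡ 42 (mod 47), so λ ≡ 42·42 ≡ 25.
  x = λ² - 4 - 4 = 625 - 8 ≡ 6; y = λ·(4 - 6) - 14 ≡ 30. → (6, 30)
3Q: (6, 30) + (4, 14). λ = (14 - 30)/(4 - 6) ≡ 31/45 mod 47. 45⁻¹ ≡ 23 (mod 47) since 45·23 = 1035 ≡ 1, so λ ≡ 8.
  x = λ² - 6 - 4 = 64 - 10 ≡ 7; y = λ·(6 - 7) - 30 ≡ 9. → (7, 9)
4Q: (7, 9) + (4, 14). λ = (14 - 9)/(4 - 7) ≡ 5/44 mod 47. 44⁻¹ ≡ 31 (mod 47), so λ ≡ 14.
  x = λ² - 7 - 4 = 196 - 11 ≡ 44; y = λ·(7 - 44) - 9 ≡ 37. → (44, 37)
5Q: (44, 37) + (4, 14). λ = (14 - 37)/(4 - 44) ≡ 24/7 mod 47. 7⁻¹ ≡ 27 (mod 47) since 7·27 = 189 ≡ 1, so λ ≡ 37.
  x = λ² - 44 - 4 = 1369 - 48 ≡ 5; y = λ·(44 - 5) - 37 ≡ 43. → (5, 43)
6Q: (5, 43) + (4, 14). λ = (14 - 43)/(4 - 5) ≡ 18/46 mod 47. 46⁻¹ ≡ 46 (mod 47), so λ ≡ 29.
  x = λ² - 5 - 4 = 841 - 9 ≡ 33; y = λ·(5 - 33) - 43 ≡ 38. → (33, 38)
7Q: (33, 38) + (4, 14). λ = (14 - 38)/(4 - 33) ≡ 23/18 mod 47. 18⁻¹ ≡ 34 (mod 47), so λ ≡ 30.
  x = λ² - 33 - 4 = 900 - 37 ≡ 17; y = λ·(33 - 17) - 38 ≡ 19. → (17, 19)
8Q: (17, 19) + (4, 14). λ = (14 - 19)/(4 - 17) ≡ 42/34 mod 47. 34⁻¹ ≡ 18 (mod 47), so λ ≡ 4.
  x = λ² - 17 - 4 = 16 - 21 ≡ 42; y = λ·(17 - 42) - 19 ≡ 22. → (42, 22)
9Q: (42, 22) + (4, 14). λ = (14 - 22)/(4 - 42) ≡ 39/9 mod 47. 9⁻¹ ≡ 21 (mod 47) since 9·21 = 189 ≡ 1, so λ ≡ 20.
  x = λ² - 42 - 4 = 400 - 46 ≡ 25; y = λ·(42 - 25) - 22 ≡ 36. → (25, 36)
10Q: (25, 36) + (4, 14). λ = (14 - 36)/(4 - 25) ≡ 25/26 mod 47. 26⁻¹ ≡ 38 (mod 47) since 26·38 = 988 ≡ 1, so λ ≡ 10.
  x = λ² - 25 - 4 = 100 - 29 ≡ 24; y = λ·(25 - 24) - 36 ≡ 21. → (24, 21)
11Q: (24, 21) + (4, 14). λ = (14 - 21)/(4 - 24) ≡ 40/27 mod 47. 27⁻¹ ≡ 7 (mod 47), so λ ≡ 45.
  x = λ² - 24 - 4 = 2025 - 28 ≡ 23; y = λ·(24 - 23) - 21 ≡ 24. → (23, 24)

(23, 24)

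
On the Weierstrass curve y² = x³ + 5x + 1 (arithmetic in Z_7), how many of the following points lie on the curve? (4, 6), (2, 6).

(4, 6): 6² ≡ 1, rhs ≡ 1 → on.
(2, 6): 6² ≡ 1, rhs ≡ 5 → off.

1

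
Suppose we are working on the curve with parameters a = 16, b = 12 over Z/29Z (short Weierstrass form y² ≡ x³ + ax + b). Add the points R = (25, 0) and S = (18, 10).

(20, 26)

(25, 0) + (18, 10). λ = (10 - 0)/(18 - 25) ≡ 10/22 mod 29. 22⁻¹ ≡ 4 (mod 29) since 22·4 = 88 ≡ 1, so λ ≡ 11.
  x = λ² - 25 - 18 = 121 - 43 ≡ 20; y = λ·(25 - 20) - 0 ≡ 26. → (20, 26)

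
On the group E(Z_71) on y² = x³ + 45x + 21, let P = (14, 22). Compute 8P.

Repeated addition: build up to 8P.
2P: tangent at (14, 22): λ = (3·14² + 45)/(2·22) ≡ 65/44. 44⁻¹ ≡ 21 (mod 71) since 44·21 = 924 ≡ 1, so λ ≡ 65·21 ≡ 16.
  x = λ² - 14 - 14 = 256 - 28 ≡ 15; y = λ·(14 - 15) - 22 ≡ 33. → (15, 33)
3P: (15, 33) + (14, 22). λ = (22 - 33)/(14 - 15) ≡ 60/70 mod 71. 70⁻¹ ≡ 70 (mod 71), so λ ≡ 11.
  x = λ² - 15 - 14 = 121 - 29 ≡ 21; y = λ·(15 - 21) - 33 ≡ 43. → (21, 43)
4P: (21, 43) + (14, 22). λ = (22 - 43)/(14 - 21) ≡ 50/64 mod 71. 64⁻¹ ≡ 10 (mod 71) since 64·10 = 640 ≡ 1, so λ ≡ 3.
  x = λ² - 21 - 14 = 9 - 35 ≡ 45; y = λ·(21 - 45) - 43 ≡ 27. → (45, 27)
5P: (45, 27) + (14, 22). λ = (22 - 27)/(14 - 45) ≡ 66/40 mod 71. 40⁻¹ ≡ 16 (mod 71) since 40·16 = 640 ≡ 1, so λ ≡ 62.
  x = λ² - 45 - 14 = 3844 - 59 ≡ 22; y = λ·(45 - 22) - 27 ≡ 50. → (22, 50)
6P: (22, 50) + (14, 22). λ = (22 - 50)/(14 - 22) ≡ 43/63 mod 71. 63⁻¹ ≡ 62 (mod 71) since 63·62 = 3906 ≡ 1, so λ ≡ 39.
  x = λ² - 22 - 14 = 1521 - 36 ≡ 65; y = λ·(22 - 65) - 50 ≡ 48. → (65, 48)
7P: (65, 48) + (14, 22). λ = (22 - 48)/(14 - 65) ≡ 45/20 mod 71. 20⁻¹ ≡ 32 (mod 71), so λ ≡ 20.
  x = λ² - 65 - 14 = 400 - 79 ≡ 37; y = λ·(65 - 37) - 48 ≡ 15. → (37, 15)
8P: (37, 15) + (14, 22). λ = (22 - 15)/(14 - 37) ≡ 7/48 mod 71. 48⁻¹ ≡ 37 (mod 71), so λ ≡ 46.
  x = λ² - 37 - 14 = 2116 - 51 ≡ 6; y = λ·(37 - 6) - 15 ≡ 62. → (6, 62)

(6, 62)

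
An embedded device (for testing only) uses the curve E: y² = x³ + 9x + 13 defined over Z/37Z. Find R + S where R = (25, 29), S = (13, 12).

(10, 20)

(25, 29) + (13, 12). λ = (12 - 29)/(13 - 25) ≡ 20/25 mod 37. 25⁻¹ ≡ 3 (mod 37), so λ ≡ 23.
  x = λ² - 25 - 13 = 529 - 38 ≡ 10; y = λ·(25 - 10) - 29 ≡ 20. → (10, 20)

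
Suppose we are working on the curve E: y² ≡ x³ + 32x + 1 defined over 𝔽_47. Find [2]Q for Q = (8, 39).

(39, 19)

tangent at (8, 39): λ = (3·8² + 32)/(2·39) ≡ 36/31. 31⁻¹ ≡ 44 (mod 47), so λ ≡ 36·44 ≡ 33.
  x = λ² - 8 - 8 = 1089 - 16 ≡ 39; y = λ·(8 - 39) - 39 ≡ 19. → (39, 19)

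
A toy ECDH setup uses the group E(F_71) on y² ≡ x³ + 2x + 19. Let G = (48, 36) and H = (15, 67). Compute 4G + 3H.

(70, 67)

First 4G:
Repeated addition: build up to 4G.
2G: tangent at (48, 36): λ = (3·48² + 2)/(2·36) ≡ 27/1. 1⁻¹ ≡ 1 (mod 71), so λ ≡ 27·1 ≡ 27.
  x = λ² - 48 - 48 = 729 - 96 ≡ 65; y = λ·(48 - 65) - 36 ≡ 2. → (65, 2)
3G: (65, 2) + (48, 36). λ = (36 - 2)/(48 - 65) ≡ 34/54 mod 71. 54⁻¹ ≡ 25 (mod 71) since 54·25 = 1350 ≡ 1, so λ ≡ 69.
  x = λ² - 65 - 48 = 4761 - 113 ≡ 33; y = λ·(65 - 33) - 2 ≡ 5. → (33, 5)
4G: (33, 5) + (48, 36). λ = (36 - 5)/(48 - 33) ≡ 31/15 mod 71. 15⁻¹ ≡ 19 (mod 71), so λ ≡ 21.
  x = λ² - 33 - 48 = 441 - 81 ≡ 5; y = λ·(33 - 5) - 5 ≡ 15. → (5, 15)
4G = (5, 15).
Next 3H:
Repeated addition: build up to 3H.
2H: tangent at (15, 67): λ = (3·15² + 2)/(2·67) ≡ 38/63. 63⁻¹ ≡ 62 (mod 71), so λ ≡ 38·62 ≡ 13.
  x = λ² - 15 - 15 = 169 - 30 ≡ 68; y = λ·(15 - 68) - 67 ≡ 25. → (68, 25)
3H: (68, 25) + (15, 67). λ = (67 - 25)/(15 - 68) ≡ 42/18 mod 71. 18⁻¹ ≡ 4 (mod 71) since 18·4 = 72 ≡ 1, so λ ≡ 26.
  x = λ² - 68 - 15 = 676 - 83 ≡ 25; y = λ·(68 - 25) - 25 ≡ 28. → (25, 28)
3H = (25, 28).
Finally 4G + 3H:
(5, 15) + (25, 28). λ = (28 - 15)/(25 - 5) ≡ 13/20 mod 71. 20⁻¹ ≡ 32 (mod 71), so λ ≡ 61.
  x = λ² - 5 - 25 = 3721 - 30 ≡ 70; y = λ·(5 - 70) - 15 ≡ 67. → (70, 67)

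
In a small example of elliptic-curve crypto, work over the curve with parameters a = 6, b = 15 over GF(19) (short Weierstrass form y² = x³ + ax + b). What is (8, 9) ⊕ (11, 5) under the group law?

(6, 1)

(8, 9) + (11, 5). λ = (5 - 9)/(11 - 8) ≡ 15/3 mod 19. 3⁻¹ ≡ 13 (mod 19), so λ ≡ 5.
  x = λ² - 8 - 11 = 25 - 19 ≡ 6; y = λ·(8 - 6) - 9 ≡ 1. → (6, 1)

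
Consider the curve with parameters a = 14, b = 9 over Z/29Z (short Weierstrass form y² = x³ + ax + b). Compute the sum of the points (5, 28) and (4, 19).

(5, 28) + (4, 19). λ = (19 - 28)/(4 - 5) ≡ 20/28 mod 29. 28⁻¹ ≡ 28 (mod 29), so λ ≡ 9.
  x = λ² - 5 - 4 = 81 - 9 ≡ 14; y = λ·(5 - 14) - 28 ≡ 7. → (14, 7)

(14, 7)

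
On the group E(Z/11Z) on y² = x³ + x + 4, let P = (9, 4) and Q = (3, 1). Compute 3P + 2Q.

(3, 1)

First 3P:
Repeated addition: build up to 3P.
2P: tangent at (9, 4): λ = (3·9² + 1)/(2·4) ≡ 2/8. 8⁻¹ ≡ 7 (mod 11), so λ ≡ 2·7 ≡ 3.
  x = λ² - 9 - 9 = 9 - 18 ≡ 2; y = λ·(9 - 2) - 4 ≡ 6. → (2, 6)
3P: (2, 6) + (9, 4). λ = (4 - 6)/(9 - 2) ≡ 9/7 mod 11. 7⁻¹ ≡ 8 (mod 11) since 7·8 = 56 ≡ 1, so λ ≡ 6.
  x = λ² - 2 - 9 = 36 - 11 ≡ 3; y = λ·(2 - 3) - 6 ≡ 10. → (3, 10)
3P = (3, 10).
Next 2Q:
Repeated addition: build up to 2Q.
2Q: tangent at (3, 1): λ = (3·3² + 1)/(2·1) ≡ 6/2. 2⁻¹ ≡ 6 (mod 11), so λ ≡ 6·6 ≡ 3.
  x = λ² - 3 - 3 = 9 - 6 ≡ 3; y = λ·(3 - 3) - 1 ≡ 10. → (3, 10)
2Q = (3, 10).
Finally 3P + 2Q:
tangent at (3, 10): λ = (3·3² + 1)/(2·10) ≡ 6/9. 9⁻¹ ≡ 5 (mod 11), so λ ≡ 6·5 ≡ 8.
  x = λ² - 3 - 3 = 64 - 6 ≡ 3; y = λ·(3 - 3) - 10 ≡ 1. → (3, 1)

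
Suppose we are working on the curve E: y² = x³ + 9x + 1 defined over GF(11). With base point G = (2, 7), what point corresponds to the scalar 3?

(2, 4)

Repeated addition: build up to 3G.
2G: tangent at (2, 7): λ = (3·2² + 9)/(2·7) ≡ 10/3. 3⁻¹ ≡ 4 (mod 11) since 3·4 = 12 ≡ 1, so λ ≡ 10·4 ≡ 7.
  x = λ² - 2 - 2 = 49 - 4 ≡ 1; y = λ·(2 - 1) - 7 ≡ 0. → (1, 0)
3G: (1, 0) + (2, 7). λ = (7 - 0)/(2 - 1) ≡ 7/1 mod 11. 1⁻¹ ≡ 1 (mod 11), so λ ≡ 7.
  x = λ² - 1 - 2 = 49 - 3 ≡ 2; y = λ·(1 - 2) - 0 ≡ 4. → (2, 4)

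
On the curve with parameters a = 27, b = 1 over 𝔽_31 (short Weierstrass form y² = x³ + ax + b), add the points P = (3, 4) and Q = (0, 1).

(29, 1)

(3, 4) + (0, 1). λ = (1 - 4)/(0 - 3) ≡ 28/28 mod 31. 28⁻¹ ≡ 10 (mod 31) since 28·10 = 280 ≡ 1, so λ ≡ 1.
  x = λ² - 3 - 0 = 1 - 3 ≡ 29; y = λ·(3 - 29) - 4 ≡ 1. → (29, 1)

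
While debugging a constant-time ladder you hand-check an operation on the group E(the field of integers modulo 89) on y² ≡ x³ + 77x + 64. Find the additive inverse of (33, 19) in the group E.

(33, 70)

-(33, 19) = (33, -19 mod 89) = (33, 70).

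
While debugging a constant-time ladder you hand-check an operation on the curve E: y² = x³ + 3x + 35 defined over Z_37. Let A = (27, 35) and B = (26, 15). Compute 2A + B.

First 2A:
Repeated addition: build up to 2A.
2A: tangent at (27, 35): λ = (3·27² + 3)/(2·35) ≡ 7/33. 33⁻¹ ≡ 9 (mod 37), so λ ≡ 7·9 ≡ 26.
  x = λ² - 27 - 27 = 676 - 54 ≡ 30; y = λ·(27 - 30) - 35 ≡ 35. → (30, 35)
2A = (30, 35).
Finally 2A + B:
(30, 35) + (26, 15). λ = (15 - 35)/(26 - 30) ≡ 17/33 mod 37. 33⁻¹ ≡ 9 (mod 37) since 33·9 = 297 ≡ 1, so λ ≡ 5.
  x = λ² - 30 - 26 = 25 - 56 ≡ 6; y = λ·(30 - 6) - 35 ≡ 11. → (6, 11)

(6, 11)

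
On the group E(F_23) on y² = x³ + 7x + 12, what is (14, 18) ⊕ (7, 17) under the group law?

(10, 22)

(14, 18) + (7, 17). λ = (17 - 18)/(7 - 14) ≡ 22/16 mod 23. 16⁻¹ ≡ 13 (mod 23) since 16·13 = 208 ≡ 1, so λ ≡ 10.
  x = λ² - 14 - 7 = 100 - 21 ≡ 10; y = λ·(14 - 10) - 18 ≡ 22. → (10, 22)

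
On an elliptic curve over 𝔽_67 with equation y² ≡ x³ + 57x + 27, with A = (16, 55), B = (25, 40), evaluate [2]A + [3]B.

First 2A:
Repeated addition: build up to 2A.
2A: tangent at (16, 55): λ = (3·16² + 57)/(2·55) ≡ 21/43. 43⁻¹ ≡ 53 (mod 67), so λ ≡ 21·53 ≡ 41.
  x = λ² - 16 - 16 = 1681 - 32 ≡ 41; y = λ·(16 - 41) - 55 ≡ 59. → (41, 59)
2A = (41, 59).
Next 3B:
Repeated addition: build up to 3B.
2B: tangent at (25, 40): λ = (3·25² + 57)/(2·40) ≡ 56/13. 13⁻¹ ≡ 31 (mod 67), so λ ≡ 56·31 ≡ 61.
  x = λ² - 25 - 25 = 3721 - 50 ≡ 53; y = λ·(25 - 53) - 40 ≡ 61. → (53, 61)
3B: (53, 61) + (25, 40). λ = (40 - 61)/(25 - 53) ≡ 46/39 mod 67. 39⁻¹ ≡ 55 (mod 67), so λ ≡ 51.
  x = λ² - 53 - 25 = 2601 - 78 ≡ 44; y = λ·(53 - 44) - 61 ≡ 63. → (44, 63)
3B = (44, 63).
Finally 2A + 3B:
(41, 59) + (44, 63). λ = (63 - 59)/(44 - 41) ≡ 4/3 mod 67. 3⁻¹ ≡ 45 (mod 67), so λ ≡ 46.
  x = λ² - 41 - 44 = 2116 - 85 ≡ 21; y = λ·(41 - 21) - 59 ≡ 57. → (21, 57)

(21, 57)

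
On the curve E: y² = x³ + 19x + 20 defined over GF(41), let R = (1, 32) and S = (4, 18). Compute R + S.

(35, 31)

(1, 32) + (4, 18). λ = (18 - 32)/(4 - 1) ≡ 27/3 mod 41. 3⁻¹ ≡ 14 (mod 41) since 3·14 = 42 ≡ 1, so λ ≡ 9.
  x = λ² - 1 - 4 = 81 - 5 ≡ 35; y = λ·(1 - 35) - 32 ≡ 31. → (35, 31)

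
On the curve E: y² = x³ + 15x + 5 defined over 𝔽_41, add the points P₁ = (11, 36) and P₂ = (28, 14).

(11, 36) + (28, 14). λ = (14 - 36)/(28 - 11) ≡ 19/17 mod 41. 17⁻¹ ≡ 29 (mod 41), so λ ≡ 18.
  x = λ² - 11 - 28 = 324 - 39 ≡ 39; y = λ·(11 - 39) - 36 ≡ 34. → (39, 34)

(39, 34)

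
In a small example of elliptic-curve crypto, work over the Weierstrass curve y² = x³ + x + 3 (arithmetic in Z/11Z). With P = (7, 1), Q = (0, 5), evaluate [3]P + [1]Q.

(3, 0)

First 3P:
Repeated addition: build up to 3P.
2P: tangent at (7, 1): λ = (3·7² + 1)/(2·1) ≡ 5/2. 2⁻¹ ≡ 6 (mod 11) since 2·6 = 12 ≡ 1, so λ ≡ 5·6 ≡ 8.
  x = λ² - 7 - 7 = 64 - 14 ≡ 6; y = λ·(7 - 6) - 1 ≡ 7. → (6, 7)
3P: (6, 7) + (7, 1). λ = (1 - 7)/(7 - 6) ≡ 5/1 mod 11. 1⁻¹ ≡ 1 (mod 11), so λ ≡ 5.
  x = λ² - 6 - 7 = 25 - 13 ≡ 1; y = λ·(6 - 1) - 7 ≡ 7. → (1, 7)
3P = (1, 7).
Finally 3P + Q:
(1, 7) + (0, 5). λ = (5 - 7)/(0 - 1) ≡ 9/10 mod 11. 10⁻¹ ≡ 10 (mod 11), so λ ≡ 2.
  x = λ² - 1 - 0 = 4 - 1 ≡ 3; y = λ·(1 - 3) - 7 ≡ 0. → (3, 0)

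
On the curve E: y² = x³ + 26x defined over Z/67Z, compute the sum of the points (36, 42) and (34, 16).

(32, 10)

(36, 42) + (34, 16). λ = (16 - 42)/(34 - 36) ≡ 41/65 mod 67. 65⁻¹ ≡ 33 (mod 67), so λ ≡ 13.
  x = λ² - 36 - 34 = 169 - 70 ≡ 32; y = λ·(36 - 32) - 42 ≡ 10. → (32, 10)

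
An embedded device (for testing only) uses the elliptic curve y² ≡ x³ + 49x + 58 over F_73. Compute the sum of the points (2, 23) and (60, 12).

(19, 57)

(2, 23) + (60, 12). λ = (12 - 23)/(60 - 2) ≡ 62/58 mod 73. 58⁻¹ ≡ 34 (mod 73), so λ ≡ 64.
  x = λ² - 2 - 60 = 4096 - 62 ≡ 19; y = λ·(2 - 19) - 23 ≡ 57. → (19, 57)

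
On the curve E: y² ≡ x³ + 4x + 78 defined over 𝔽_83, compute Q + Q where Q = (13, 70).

(78, 4)

tangent at (13, 70): λ = (3·13² + 4)/(2·70) ≡ 13/57. 57⁻¹ ≡ 67 (mod 83), so λ ≡ 13·67 ≡ 41.
  x = λ² - 13 - 13 = 1681 - 26 ≡ 78; y = λ·(13 - 78) - 70 ≡ 4. → (78, 4)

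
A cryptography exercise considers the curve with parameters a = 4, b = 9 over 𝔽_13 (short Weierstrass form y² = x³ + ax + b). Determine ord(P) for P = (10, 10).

2P: tangent at (10, 10): λ = (3·10² + 4)/(2·10) ≡ 5/7. 7⁻¹ ≡ 2 (mod 13), so λ ≡ 5·2 ≡ 10.
  x = λ² - 10 - 10 = 100 - 20 ≡ 2; y = λ·(10 - 2) - 10 ≡ 5. → (2, 5)
3P: (2, 5) + (10, 10). λ = (10 - 5)/(10 - 2) ≡ 5/8 mod 13. 8⁻¹ ≡ 5 (mod 13), so λ ≡ 12.
  x = λ² - 2 - 10 = 144 - 12 ≡ 2; y = λ·(2 - 2) - 5 ≡ 8. → (2, 8)
4P: (2, 8) + (10, 10). λ = (10 - 8)/(10 - 2) ≡ 2/8 mod 13. 8⁻¹ ≡ 5 (mod 13) since 8·5 = 40 ≡ 1, so λ ≡ 10.
  x = λ² - 2 - 10 = 100 - 12 ≡ 10; y = λ·(2 - 10) - 8 ≡ 3. → (10, 3)
5P: (10, 3) + (10, 10): same x and y₁ ≡ -y₂, so the sum is O.
5P = O, so the order is 5.

5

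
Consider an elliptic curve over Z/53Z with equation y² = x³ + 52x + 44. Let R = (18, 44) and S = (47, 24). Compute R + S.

(18, 44) + (47, 24). λ = (24 - 44)/(47 - 18) ≡ 33/29 mod 53. 29⁻¹ ≡ 11 (mod 53), so λ ≡ 45.
  x = λ² - 18 - 47 = 2025 - 65 ≡ 52; y = λ·(18 - 52) - 44 ≡ 16. → (52, 16)

(52, 16)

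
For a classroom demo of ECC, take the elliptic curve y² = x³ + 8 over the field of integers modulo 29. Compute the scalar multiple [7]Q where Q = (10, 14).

(12, 24)

Double-and-add on 7 = (111)₂. Start with Q = (10, 14) for the leading 1-bit.
double: tangent at (10, 14): λ = (3·10² + 0)/(2·14) ≡ 10/28. 28⁻¹ ≡ 28 (mod 29) since 28·28 = 784 ≡ 1, so λ ≡ 10·28 ≡ 19.
  x = λ² - 10 - 10 = 361 - 20 ≡ 22; y = λ·(10 - 22) - 14 ≡ 19. → (22, 19)
add Q: (22, 19) + (10, 14). λ = (14 - 19)/(10 - 22) ≡ 24/17 mod 29. 17⁻¹ ≡ 12 (mod 29) since 17·12 = 204 ≡ 1, so λ ≡ 27.
  x = λ² - 22 - 10 = 729 - 32 ≡ 1; y = λ·(22 - 1) - 19 ≡ 26. → (1, 26)
double: tangent at (1, 26): λ = (3·1² + 0)/(2·26) ≡ 3/23. 23⁻¹ ≡ 24 (mod 29), so λ ≡ 3·24 ≡ 14.
  x = λ² - 1 - 1 = 196 - 2 ≡ 20; y = λ·(1 - 20) - 26 ≡ 27. → (20, 27)
add Q: (20, 27) + (10, 14). λ = (14 - 27)/(10 - 20) ≡ 16/19 mod 29. 19⁻¹ ≡ 26 (mod 29), so λ ≡ 10.
  x = λ² - 20 - 10 = 100 - 30 ≡ 12; y = λ·(20 - 12) - 27 ≡ 24. → (12, 24)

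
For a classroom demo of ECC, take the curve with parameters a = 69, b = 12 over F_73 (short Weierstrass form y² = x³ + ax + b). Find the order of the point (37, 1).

3

2P: tangent at (37, 1): λ = (3·37² + 69)/(2·1) ≡ 15/2. 2⁻¹ ≡ 37 (mod 73) since 2·37 = 74 ≡ 1, so λ ≡ 15·37 ≡ 44.
  x = λ² - 37 - 37 = 1936 - 74 ≡ 37; y = λ·(37 - 37) - 1 ≡ 72. → (37, 72)
3P: (37, 72) + (37, 1): same x and y₁ ≡ -y₂, so the sum is 𝒪.
3P = 𝒪, so the order is 3.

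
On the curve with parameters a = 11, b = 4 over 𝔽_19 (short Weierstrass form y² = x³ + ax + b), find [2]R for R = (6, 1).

tangent at (6, 1): λ = (3·6² + 11)/(2·1) ≡ 5/2. 2⁻¹ ≡ 10 (mod 19), so λ ≡ 5·10 ≡ 12.
  x = λ² - 6 - 6 = 144 - 12 ≡ 18; y = λ·(6 - 18) - 1 ≡ 7. → (18, 7)

(18, 7)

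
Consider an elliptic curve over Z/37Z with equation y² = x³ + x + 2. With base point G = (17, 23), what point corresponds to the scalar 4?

Double-and-add on 4 = (100)₂. Start with G = (17, 23) for the leading 1-bit.
double: tangent at (17, 23): λ = (3·17² + 1)/(2·23) ≡ 17/9. 9⁻¹ ≡ 33 (mod 37), so λ ≡ 17·33 ≡ 6.
  x = λ² - 17 - 17 = 36 - 34 ≡ 2; y = λ·(17 - 2) - 23 ≡ 30. → (2, 30)
double: tangent at (2, 30): λ = (3·2² + 1)/(2·30) ≡ 13/23. 23⁻¹ ≡ 29 (mod 37), so λ ≡ 13·29 ≡ 7.
  x = λ² - 2 - 2 = 49 - 4 ≡ 8; y = λ·(2 - 8) - 30 ≡ 2. → (8, 2)

(8, 2)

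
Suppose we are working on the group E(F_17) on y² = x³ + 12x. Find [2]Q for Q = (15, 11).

(8, 9)

tangent at (15, 11): λ = (3·15² + 12)/(2·11) ≡ 7/5. 5⁻¹ ≡ 7 (mod 17) since 5·7 = 35 ≡ 1, so λ ≡ 7·7 ≡ 15.
  x = λ² - 15 - 15 = 225 - 30 ≡ 8; y = λ·(15 - 8) - 11 ≡ 9. → (8, 9)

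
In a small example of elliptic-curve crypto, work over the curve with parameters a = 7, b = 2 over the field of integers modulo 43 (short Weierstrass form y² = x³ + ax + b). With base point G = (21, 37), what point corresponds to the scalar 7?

(13, 22)

Repeated addition: build up to 7G.
2G: tangent at (21, 37): λ = (3·21² + 7)/(2·37) ≡ 40/31. 31⁻¹ ≡ 25 (mod 43), so λ ≡ 40·25 ≡ 11.
  x = λ² - 21 - 21 = 121 - 42 ≡ 36; y = λ·(21 - 36) - 37 ≡ 13. → (36, 13)
3G: (36, 13) + (21, 37). λ = (37 - 13)/(21 - 36) ≡ 24/28 mod 43. 28⁻¹ ≡ 20 (mod 43), so λ ≡ 7.
  x = λ² - 36 - 21 = 49 - 57 ≡ 35; y = λ·(36 - 35) - 13 ≡ 37. → (35, 37)
4G: (35, 37) + (21, 37). λ = (37 - 37)/(21 - 35) ≡ 0/29 mod 43. 29⁻¹ ≡ 3 (mod 43), so λ ≡ 0.
  x = λ² - 35 - 21 = 0 - 56 ≡ 30; y = λ·(35 - 30) - 37 ≡ 6. → (30, 6)
5G: (30, 6) + (21, 37). λ = (37 - 6)/(21 - 30) ≡ 31/34 mod 43. 34⁻¹ ≡ 19 (mod 43), so λ ≡ 30.
  x = λ² - 30 - 21 = 900 - 51 ≡ 32; y = λ·(30 - 32) - 6 ≡ 20. → (32, 20)
6G: (32, 20) + (21, 37). λ = (37 - 20)/(21 - 32) ≡ 17/32 mod 43. 32⁻¹ ≡ 39 (mod 43) since 32·39 = 1248 ≡ 1, so λ ≡ 18.
  x = λ² - 32 - 21 = 324 - 53 ≡ 13; y = λ·(32 - 13) - 20 ≡ 21. → (13, 21)
7G: (13, 21) + (21, 37). λ = (37 - 21)/(21 - 13) ≡ 16/8 mod 43. 8⁻¹ ≡ 27 (mod 43), so λ ≡ 2.
  x = λ² - 13 - 21 = 4 - 34 ≡ 13; y = λ·(13 - 13) - 21 ≡ 22. → (13, 22)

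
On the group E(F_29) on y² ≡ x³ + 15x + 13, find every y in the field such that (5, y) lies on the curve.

none

x³ + 15x + 13 = 213 ≡ 10 (mod 29).
10 is a non-residue mod 29; no y exists.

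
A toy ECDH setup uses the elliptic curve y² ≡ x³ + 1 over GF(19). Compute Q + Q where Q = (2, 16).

tangent at (2, 16): λ = (3·2² + 0)/(2·16) ≡ 12/13. 13⁻¹ ≡ 3 (mod 19), so λ ≡ 12·3 ≡ 17.
  x = λ² - 2 - 2 = 289 - 4 ≡ 0; y = λ·(2 - 0) - 16 ≡ 18. → (0, 18)

(0, 18)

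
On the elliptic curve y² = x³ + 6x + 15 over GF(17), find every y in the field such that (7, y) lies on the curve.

x³ + 6x + 15 = 400 ≡ 9 (mod 17).
Square roots of 9 mod 17: 3 and 14 (since 3² = 9 ≡ 9).

3, 14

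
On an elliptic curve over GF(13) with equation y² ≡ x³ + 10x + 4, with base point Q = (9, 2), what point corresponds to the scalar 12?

(7, 1)

Double-and-add on 12 = (1100)₂. Start with Q = (9, 2) for the leading 1-bit.
double: tangent at (9, 2): λ = (3·9² + 10)/(2·2) ≡ 6/4. 4⁻¹ ≡ 10 (mod 13) since 4·10 = 40 ≡ 1, so λ ≡ 6·10 ≡ 8.
  x = λ² - 9 - 9 = 64 - 18 ≡ 7; y = λ·(9 - 7) - 2 ≡ 1. → (7, 1)
add Q: (7, 1) + (9, 2). λ = (2 - 1)/(9 - 7) ≡ 1/2 mod 13. 2⁻¹ ≡ 7 (mod 13) since 2·7 = 14 ≡ 1, so λ ≡ 7.
  x = λ² - 7 - 9 = 49 - 16 ≡ 7; y = λ·(7 - 7) - 1 ≡ 12. → (7, 12)
double: tangent at (7, 12): λ = (3·7² + 10)/(2·12) ≡ 1/11. 11⁻¹ ≡ 6 (mod 13), so λ ≡ 1·6 ≡ 6.
  x = λ² - 7 - 7 = 36 - 14 ≡ 9; y = λ·(7 - 9) - 12 ≡ 2. → (9, 2)
double: tangent at (9, 2): λ = (3·9² + 10)/(2·2) ≡ 6/4. 4⁻¹ ≡ 10 (mod 13) since 4·10 = 40 ≡ 1, so λ ≡ 6·10 ≡ 8.
  x = λ² - 9 - 9 = 64 - 18 ≡ 7; y = λ·(9 - 7) - 2 ≡ 1. → (7, 1)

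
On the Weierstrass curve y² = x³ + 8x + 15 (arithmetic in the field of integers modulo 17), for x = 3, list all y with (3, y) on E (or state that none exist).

7, 10

x³ + 8x + 15 = 66 ≡ 15 (mod 17).
Square roots of 15 mod 17: 7 and 10 (since 7² = 49 ≡ 15).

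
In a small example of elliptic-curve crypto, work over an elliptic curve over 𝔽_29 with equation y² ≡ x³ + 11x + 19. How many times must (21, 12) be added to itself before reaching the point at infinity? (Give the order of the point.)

7

2P: tangent at (21, 12): λ = (3·21² + 11)/(2·12) ≡ 0/24. 24⁻¹ ≡ 23 (mod 29) since 24·23 = 552 ≡ 1, so λ ≡ 0·23 ≡ 0.
  x = λ² - 21 - 21 = 0 - 42 ≡ 16; y = λ·(21 - 16) - 12 ≡ 17. → (16, 17)
3P: (16, 17) + (21, 12). λ = (12 - 17)/(21 - 16) ≡ 24/5 mod 29. 5⁻¹ ≡ 6 (mod 29) since 5·6 = 30 ≡ 1, so λ ≡ 28.
  x = λ² - 16 - 21 = 784 - 37 ≡ 22; y = λ·(16 - 22) - 17 ≡ 18. → (22, 18)
4P: (22, 18) + (21, 12). λ = (12 - 18)/(21 - 22) ≡ 23/28 mod 29. 28⁻¹ ≡ 28 (mod 29) since 28·28 = 784 ≡ 1, so λ ≡ 6.
  x = λ² - 22 - 21 = 36 - 43 ≡ 22; y = λ·(22 - 22) - 18 ≡ 11. → (22, 11)
5P: (22, 11) + (21, 12). λ = (12 - 11)/(21 - 22) ≡ 1/28 mod 29. 28⁻¹ ≡ 28 (mod 29), so λ ≡ 28.
  x = λ² - 22 - 21 = 784 - 43 ≡ 16; y = λ·(22 - 16) - 11 ≡ 12. → (16, 12)
6P: (16, 12) + (21, 12). λ = (12 - 12)/(21 - 16) ≡ 0/5 mod 29. 5⁻¹ ≡ 6 (mod 29), so λ ≡ 0.
  x = λ² - 16 - 21 = 0 - 37 ≡ 21; y = λ·(16 - 21) - 12 ≡ 17. → (21, 17)
7P: (21, 17) + (21, 12): same x and y₁ ≡ -y₂, so the sum is the point at infinity.
7P = the point at infinity, so the order is 7.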